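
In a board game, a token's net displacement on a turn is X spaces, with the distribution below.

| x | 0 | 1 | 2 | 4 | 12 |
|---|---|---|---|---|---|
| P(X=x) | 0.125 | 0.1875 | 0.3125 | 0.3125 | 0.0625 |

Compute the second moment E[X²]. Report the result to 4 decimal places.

E[X²] = (0)²(0.125) + (1)²(0.1875) + (2)²(0.3125) + (4)²(0.3125) + (12)²(0.0625) = 15.4375

15.4375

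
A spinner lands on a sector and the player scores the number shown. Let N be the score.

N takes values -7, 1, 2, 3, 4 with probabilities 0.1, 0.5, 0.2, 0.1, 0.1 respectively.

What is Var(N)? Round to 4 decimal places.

7.8900

E[N] = (-7)(0.1) + (1)(0.5) + (2)(0.2) + (3)(0.1) + (4)(0.1) = 0.9
E[N²] = (-7)²(0.1) + (1)²(0.5) + (2)²(0.2) + (3)²(0.1) + (4)²(0.1) = 8.7
Var(N) = E[N²] − (E[N])² = 8.7 − (0.9)² = 7.89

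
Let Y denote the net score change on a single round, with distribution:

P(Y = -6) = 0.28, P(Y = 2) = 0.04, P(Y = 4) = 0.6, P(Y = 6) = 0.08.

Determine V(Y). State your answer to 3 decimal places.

E[Y] = (-6)(0.28) + (2)(0.04) + (4)(0.6) + (6)(0.08) = 1.28
E[Y²] = (-6)²(0.28) + (2)²(0.04) + (4)²(0.6) + (6)²(0.08) = 22.72
V(Y) = E[Y²] − (E[Y])² = 22.72 − (1.28)² = 21.0816

21.082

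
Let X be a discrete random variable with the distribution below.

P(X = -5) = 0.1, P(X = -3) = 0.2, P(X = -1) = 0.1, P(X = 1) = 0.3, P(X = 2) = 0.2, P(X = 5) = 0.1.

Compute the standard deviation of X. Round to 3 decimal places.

2.828

E[X] = (-5)(0.1) + (-3)(0.2) + (-1)(0.1) + (1)(0.3) + (2)(0.2) + (5)(0.1) = 0
E[X²] = (-5)²(0.1) + (-3)²(0.2) + (-1)²(0.1) + (1)²(0.3) + (2)²(0.2) + (5)²(0.1) = 8
var(X) = E[X²] − (E[X])² = 8 − (0)² = 8
SD(X) = √8 ≈ 2.828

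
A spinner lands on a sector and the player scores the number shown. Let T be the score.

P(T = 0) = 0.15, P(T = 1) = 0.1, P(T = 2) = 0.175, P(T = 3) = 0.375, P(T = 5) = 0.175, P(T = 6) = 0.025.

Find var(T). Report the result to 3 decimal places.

E[T] = (0)(0.15) + (1)(0.1) + (2)(0.175) + (3)(0.375) + (5)(0.175) + (6)(0.025) = 2.6
E[T²] = (0)²(0.15) + (1)²(0.1) + (2)²(0.175) + (3)²(0.375) + (5)²(0.175) + (6)²(0.025) = 9.45
var(T) = E[T²] − (E[T])² = 9.45 − (2.6)² = 2.69

2.690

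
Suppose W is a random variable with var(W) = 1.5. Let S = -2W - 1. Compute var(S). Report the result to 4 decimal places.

6.0000

var(-2W - 1) = (-2)²·var(W) = 4·1.5 = 6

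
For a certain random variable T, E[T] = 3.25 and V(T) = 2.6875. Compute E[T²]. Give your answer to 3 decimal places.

13.250

E[T²] = V(T) + (E[T])² = 2.6875 + (3.25)² = 13.25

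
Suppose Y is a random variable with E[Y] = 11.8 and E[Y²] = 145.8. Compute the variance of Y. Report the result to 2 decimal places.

6.56

V(Y) = 145.8 − (11.8)² = 6.56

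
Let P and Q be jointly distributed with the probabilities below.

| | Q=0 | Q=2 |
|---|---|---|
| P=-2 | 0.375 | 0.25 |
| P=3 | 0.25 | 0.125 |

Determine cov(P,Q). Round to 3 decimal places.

-0.156

E[P] = -0.125,  E[Q] = 0.75
E[PQ] = -0.25
cov(P,Q) = E[PQ] − E[P]E[Q] = -0.25 − (-0.125)(0.75) = -0.15625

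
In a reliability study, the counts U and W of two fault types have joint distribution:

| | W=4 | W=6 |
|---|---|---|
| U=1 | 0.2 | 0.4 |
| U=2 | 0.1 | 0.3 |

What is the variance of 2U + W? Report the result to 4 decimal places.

1.9600

E[U] = 1.4,  E[W] = 5.4,  E[UW] = 7.6
var(U) = 2.2 − (1.4)² = 0.24;  var(W) = 30 − (5.4)² = 0.84
Cov(U,W) = 7.6 − (1.4)(5.4) = 0.04
var(2U + W) = (2)²·0.24 + (1)²·0.84 + 2·(2)·(1)·0.04 = 1.96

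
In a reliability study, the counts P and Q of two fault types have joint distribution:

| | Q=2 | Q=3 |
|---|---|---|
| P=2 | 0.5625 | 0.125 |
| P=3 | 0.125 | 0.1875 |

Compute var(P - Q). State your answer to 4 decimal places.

E[P] = 2.3125,  E[Q] = 2.3125,  E[PQ] = 5.4375
var(P) = 5.5625 − (2.3125)² = 0.21484375;  var(Q) = 5.5625 − (2.3125)² = 0.21484375
Cov(P,Q) = 5.4375 − (2.3125)(2.3125) = 0.08984375
var(P - Q) = (1)²·0.21484375 + (-1)²·0.21484375 + 2·(1)·(-1)·0.08984375 = 0.25

0.2500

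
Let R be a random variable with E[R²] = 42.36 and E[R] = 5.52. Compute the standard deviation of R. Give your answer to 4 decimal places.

3.4481

Var(R) = 42.36 − (5.52)² = 11.8896
sd(R) = √11.8896 ≈ 3.4481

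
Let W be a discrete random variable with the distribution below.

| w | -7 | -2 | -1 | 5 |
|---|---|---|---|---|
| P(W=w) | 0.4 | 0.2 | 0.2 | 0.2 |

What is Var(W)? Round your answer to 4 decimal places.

E[W] = (-7)(0.4) + (-2)(0.2) + (-1)(0.2) + (5)(0.2) = -2.4
E[W²] = (-7)²(0.4) + (-2)²(0.2) + (-1)²(0.2) + (5)²(0.2) = 25.6
Var(W) = E[W²] − (E[W])² = 25.6 − (-2.4)² = 19.84

19.8400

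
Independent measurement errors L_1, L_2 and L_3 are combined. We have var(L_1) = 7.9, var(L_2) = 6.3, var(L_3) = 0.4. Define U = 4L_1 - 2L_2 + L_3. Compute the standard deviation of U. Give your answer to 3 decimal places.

By independence, var(U) = (4)²var(L_1) + (-2)²var(L_2) + (1)²var(L_3)
= (4)²·7.9 + (-2)²·6.3 + (1)²·0.4 = 152
σ(U) = √152 ≈ 12.329

12.329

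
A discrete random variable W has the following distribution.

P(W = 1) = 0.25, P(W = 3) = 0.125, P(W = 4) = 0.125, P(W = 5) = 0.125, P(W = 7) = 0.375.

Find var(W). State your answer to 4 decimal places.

5.7344

E[W] = (1)(0.25) + (3)(0.125) + (4)(0.125) + (5)(0.125) + (7)(0.375) = 4.375
E[W²] = (1)²(0.25) + (3)²(0.125) + (4)²(0.125) + (5)²(0.125) + (7)²(0.375) = 24.875
var(W) = E[W²] − (E[W])² = 24.875 − (4.375)² = 5.734375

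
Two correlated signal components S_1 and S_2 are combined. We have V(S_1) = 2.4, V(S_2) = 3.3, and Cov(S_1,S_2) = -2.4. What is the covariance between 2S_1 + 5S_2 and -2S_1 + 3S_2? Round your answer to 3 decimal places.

Cov(2S_1 + 5S_2, -2S_1 + 3S_2) = (2)(-2)V(S_1) + (5)(3)V(S_2) + [(2)(3) + (5)(-2)]Cov(S_1,S_2)
= -4·2.4 + 15·3.3 + -4·-2.4 = 49.5

49.500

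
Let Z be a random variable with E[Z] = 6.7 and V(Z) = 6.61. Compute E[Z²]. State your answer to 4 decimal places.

E[Z²] = V(Z) + (E[Z])² = 6.61 + (6.7)² = 51.5

51.5000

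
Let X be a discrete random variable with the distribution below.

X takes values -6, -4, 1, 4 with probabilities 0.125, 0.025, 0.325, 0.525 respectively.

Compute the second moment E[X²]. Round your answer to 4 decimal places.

E[X²] = (-6)²(0.125) + (-4)²(0.025) + (1)²(0.325) + (4)²(0.525) = 13.625

13.6250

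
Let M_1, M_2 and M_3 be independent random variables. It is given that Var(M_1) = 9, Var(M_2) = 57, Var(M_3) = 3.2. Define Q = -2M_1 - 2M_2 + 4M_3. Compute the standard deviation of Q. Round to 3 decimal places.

17.754

By independence, Var(Q) = (-2)²Var(M_1) + (-2)²Var(M_2) + (4)²Var(M_3)
= (-2)²·9 + (-2)²·57 + (4)²·3.2 = 315.2
sd(Q) = √315.2 ≈ 17.754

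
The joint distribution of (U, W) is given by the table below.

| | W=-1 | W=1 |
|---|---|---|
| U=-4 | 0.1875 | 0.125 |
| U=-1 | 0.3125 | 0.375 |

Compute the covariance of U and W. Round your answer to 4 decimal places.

E[U] = -1.9375,  E[W] = 0
E[UW] = 0.1875
Cov(U,W) = E[UW] − E[U]E[W] = 0.1875 − (-1.9375)(0) = 0.1875

0.1875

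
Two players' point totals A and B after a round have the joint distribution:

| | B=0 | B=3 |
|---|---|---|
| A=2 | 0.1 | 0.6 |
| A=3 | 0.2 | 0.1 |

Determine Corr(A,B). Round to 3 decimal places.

-0.524

E[A] = 2.3,  E[B] = 2.1
E[AB] = 4.5
cov(A,B) = E[AB] − E[A]E[B] = 4.5 − (2.3)(2.1) = -0.33
V(A) = 0.21,  V(B) = 1.89
ρ = -0.33 / √(0.21·1.89) ≈ -0.524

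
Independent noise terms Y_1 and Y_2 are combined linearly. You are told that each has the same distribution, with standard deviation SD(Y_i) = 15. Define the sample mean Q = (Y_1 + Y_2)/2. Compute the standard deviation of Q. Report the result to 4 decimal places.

Var(Y_i) = (15)² = 225
By independence, Var(Q) = (0.5)²Var(Y_1) + (0.5)²Var(Y_2)
= (0.5)²·225 + (0.5)²·225 = 112.5
SD(Q) = √112.5 ≈ 10.6066

10.6066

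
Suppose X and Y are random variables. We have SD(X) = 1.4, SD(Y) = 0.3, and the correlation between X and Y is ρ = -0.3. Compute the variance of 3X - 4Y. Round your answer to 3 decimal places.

22.104

V(X) = (1.4)² = 1.96;  V(Y) = (0.3)² = 0.09
cov(X,Y) = ρ·SD(X)·SD(Y) = -0.3·1.4·0.3 = -0.126
V(3X - 4Y) = (3)²·V(X) + (-4)²·V(Y) + 2·(3)·(-4)·cov(X,Y)
= 9·1.96 + 16·0.09 + -24·-0.126 = 22.104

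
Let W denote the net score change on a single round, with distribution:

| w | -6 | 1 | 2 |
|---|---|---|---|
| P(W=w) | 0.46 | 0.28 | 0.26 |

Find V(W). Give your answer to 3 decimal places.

E[W] = (-6)(0.46) + (1)(0.28) + (2)(0.26) = -1.96
E[W²] = (-6)²(0.46) + (1)²(0.28) + (2)²(0.26) = 17.88
V(W) = E[W²] − (E[W])² = 17.88 − (-1.96)² = 14.0384

14.038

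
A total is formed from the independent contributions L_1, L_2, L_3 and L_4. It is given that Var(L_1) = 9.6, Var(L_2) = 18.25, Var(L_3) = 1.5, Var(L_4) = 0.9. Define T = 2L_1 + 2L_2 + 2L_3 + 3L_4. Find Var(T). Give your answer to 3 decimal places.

By independence, Var(T) = (2)²Var(L_1) + (2)²Var(L_2) + (2)²Var(L_3) + (3)²Var(L_4)
= (2)²·9.6 + (2)²·18.25 + (2)²·1.5 + (3)²·0.9 = 125.5

125.500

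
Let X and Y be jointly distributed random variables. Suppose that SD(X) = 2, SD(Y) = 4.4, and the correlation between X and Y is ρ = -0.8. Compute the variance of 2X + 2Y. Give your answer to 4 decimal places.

37.1200

V(X) = (2)² = 4;  V(Y) = (4.4)² = 19.36
cov(X,Y) = ρ·SD(X)·SD(Y) = -0.8·2·4.4 = -7.04
V(2X + 2Y) = (2)²·V(X) + (2)²·V(Y) + 2·(2)·(2)·cov(X,Y)
= 4·4 + 4·19.36 + 8·-7.04 = 37.12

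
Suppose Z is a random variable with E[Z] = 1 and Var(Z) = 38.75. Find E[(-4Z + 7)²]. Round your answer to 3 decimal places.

629.000

E[-4Z + 7] = -4·1 + 7 = 3
Var(-4Z + 7) = (-4)²·38.75 = 620
E[(-4Z + 7)²] = Var((-4Z + 7)) + (E[(-4Z + 7)])² = 620 + (3)² = 629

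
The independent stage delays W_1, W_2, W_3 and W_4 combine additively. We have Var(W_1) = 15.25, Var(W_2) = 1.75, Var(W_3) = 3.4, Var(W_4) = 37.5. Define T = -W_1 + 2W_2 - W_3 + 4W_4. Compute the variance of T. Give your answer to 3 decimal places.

625.650

By independence, Var(T) = (-1)²Var(W_1) + (2)²Var(W_2) + (-1)²Var(W_3) + (4)²Var(W_4)
= (-1)²·15.25 + (2)²·1.75 + (-1)²·3.4 + (4)²·37.5 = 625.65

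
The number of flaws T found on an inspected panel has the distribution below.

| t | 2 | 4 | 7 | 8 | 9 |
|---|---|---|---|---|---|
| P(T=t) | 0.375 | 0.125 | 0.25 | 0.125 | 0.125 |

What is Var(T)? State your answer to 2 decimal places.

7.61

E[T] = (2)(0.375) + (4)(0.125) + (7)(0.25) + (8)(0.125) + (9)(0.125) = 5.125
E[T²] = (2)²(0.375) + (4)²(0.125) + (7)²(0.25) + (8)²(0.125) + (9)²(0.125) = 33.875
Var(T) = E[T²] − (E[T])² = 33.875 − (5.125)² = 7.609375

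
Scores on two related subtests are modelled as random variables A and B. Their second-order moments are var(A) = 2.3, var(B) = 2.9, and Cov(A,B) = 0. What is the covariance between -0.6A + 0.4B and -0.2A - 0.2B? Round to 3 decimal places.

0.044

Cov(-0.6A + 0.4B, -0.2A - 0.2B) = (-0.6)(-0.2)var(A) + (0.4)(-0.2)var(B) + [(-0.6)(-0.2) + (0.4)(-0.2)]Cov(A,B)
= 0.12·2.3 + -0.08·2.9 + 0.04·0 = 0.044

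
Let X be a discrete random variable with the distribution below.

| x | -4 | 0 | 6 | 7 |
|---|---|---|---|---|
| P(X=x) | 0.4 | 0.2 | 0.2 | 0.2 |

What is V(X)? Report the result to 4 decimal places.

22.4000

E[X] = (-4)(0.4) + (0)(0.2) + (6)(0.2) + (7)(0.2) = 1
E[X²] = (-4)²(0.4) + (0)²(0.2) + (6)²(0.2) + (7)²(0.2) = 23.4
V(X) = E[X²] − (E[X])² = 23.4 − (1)² = 22.4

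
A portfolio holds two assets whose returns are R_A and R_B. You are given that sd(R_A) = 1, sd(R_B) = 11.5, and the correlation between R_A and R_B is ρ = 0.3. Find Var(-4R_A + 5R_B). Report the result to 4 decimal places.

Var(R_A) = (1)² = 1;  Var(R_B) = (11.5)² = 132.25
Cov(R_A,R_B) = ρ·sd(R_A)·sd(R_B) = 0.3·1·11.5 = 3.45
Var(-4R_A + 5R_B) = (-4)²·Var(R_A) + (5)²·Var(R_B) + 2·(-4)·(5)·Cov(R_A,R_B)
= 16·1 + 25·132.25 + -40·3.45 = 3184.25

3184.2500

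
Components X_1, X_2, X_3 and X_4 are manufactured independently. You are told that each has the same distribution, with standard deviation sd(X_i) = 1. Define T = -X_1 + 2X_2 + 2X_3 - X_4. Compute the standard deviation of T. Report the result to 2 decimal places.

3.16

Var(X_i) = (1)² = 1
By independence, Var(T) = (-1)²Var(X_1) + (2)²Var(X_2) + (2)²Var(X_3) + (-1)²Var(X_4)
= (-1)²·1 + (2)²·1 + (2)²·1 + (-1)²·1 = 10
sd(T) = √10 ≈ 3.16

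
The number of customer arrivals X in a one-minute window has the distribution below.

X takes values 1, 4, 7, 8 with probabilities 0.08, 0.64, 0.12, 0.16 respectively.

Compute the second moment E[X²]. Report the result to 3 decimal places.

26.440

E[X²] = (1)²(0.08) + (4)²(0.64) + (7)²(0.12) + (8)²(0.16) = 26.44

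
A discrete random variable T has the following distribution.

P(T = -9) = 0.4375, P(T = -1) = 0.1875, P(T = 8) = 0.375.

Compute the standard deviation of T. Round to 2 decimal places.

E[T] = (-9)(0.4375) + (-1)(0.1875) + (8)(0.375) = -1.125
E[T²] = (-9)²(0.4375) + (-1)²(0.1875) + (8)²(0.375) = 59.625
Var(T) = E[T²] − (E[T])² = 59.625 − (-1.125)² = 58.359375
σ(T) = √58.359375 ≈ 7.64

7.64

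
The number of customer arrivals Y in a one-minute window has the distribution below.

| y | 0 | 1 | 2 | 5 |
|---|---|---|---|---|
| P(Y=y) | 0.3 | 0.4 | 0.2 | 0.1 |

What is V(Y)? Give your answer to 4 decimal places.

2.0100

E[Y] = (0)(0.3) + (1)(0.4) + (2)(0.2) + (5)(0.1) = 1.3
E[Y²] = (0)²(0.3) + (1)²(0.4) + (2)²(0.2) + (5)²(0.1) = 3.7
V(Y) = E[Y²] − (E[Y])² = 3.7 − (1.3)² = 2.01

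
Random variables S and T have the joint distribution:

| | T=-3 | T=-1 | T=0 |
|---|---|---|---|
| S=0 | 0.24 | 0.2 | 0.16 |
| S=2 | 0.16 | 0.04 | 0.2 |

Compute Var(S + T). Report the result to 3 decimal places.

E[S] = 0.8,  E[T] = -1.44,  E[ST] = -1.04
Var(S) = 1.6 − (0.8)² = 0.96;  Var(T) = 3.84 − (-1.44)² = 1.7664
Cov(S,T) = -1.04 − (0.8)(-1.44) = 0.112
Var(S + T) = (1)²·0.96 + (1)²·1.7664 + 2·(1)·(1)·0.112 = 2.9504

2.950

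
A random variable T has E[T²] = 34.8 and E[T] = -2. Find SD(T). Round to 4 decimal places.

Var(T) = 34.8 − (-2)² = 30.8
SD(T) = √30.8 ≈ 5.5498

5.5498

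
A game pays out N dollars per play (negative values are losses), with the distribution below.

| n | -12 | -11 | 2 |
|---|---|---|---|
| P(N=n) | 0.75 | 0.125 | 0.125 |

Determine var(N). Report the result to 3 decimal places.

E[N] = (-12)(0.75) + (-11)(0.125) + (2)(0.125) = -10.125
E[N²] = (-12)²(0.75) + (-11)²(0.125) + (2)²(0.125) = 123.625
var(N) = E[N²] − (E[N])² = 123.625 − (-10.125)² = 21.109375

21.109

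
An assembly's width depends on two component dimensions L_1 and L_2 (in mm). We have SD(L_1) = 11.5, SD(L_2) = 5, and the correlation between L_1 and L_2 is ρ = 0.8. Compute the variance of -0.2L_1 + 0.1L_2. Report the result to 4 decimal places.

3.7000

Var(L_1) = (11.5)² = 132.25;  Var(L_2) = (5)² = 25
cov(L_1,L_2) = ρ·SD(L_1)·SD(L_2) = 0.8·11.5·5 = 46
Var(-0.2L_1 + 0.1L_2) = (-0.2)²·Var(L_1) + (0.1)²·Var(L_2) + 2·(-0.2)·(0.1)·cov(L_1,L_2)
= 0.04·132.25 + 0.01·25 + -0.04·46 = 3.7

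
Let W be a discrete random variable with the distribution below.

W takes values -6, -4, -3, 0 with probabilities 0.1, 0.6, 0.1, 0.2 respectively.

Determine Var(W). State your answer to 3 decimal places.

3.210

E[W] = (-6)(0.1) + (-4)(0.6) + (-3)(0.1) + (0)(0.2) = -3.3
E[W²] = (-6)²(0.1) + (-4)²(0.6) + (-3)²(0.1) + (0)²(0.2) = 14.1
Var(W) = E[W²] − (E[W])² = 14.1 − (-3.3)² = 3.21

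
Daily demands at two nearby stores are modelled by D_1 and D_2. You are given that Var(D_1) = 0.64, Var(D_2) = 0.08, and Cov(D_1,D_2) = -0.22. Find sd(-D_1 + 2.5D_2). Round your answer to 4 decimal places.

1.4967

Var(-D_1 + 2.5D_2) = (-1)²·Var(D_1) + (2.5)²·Var(D_2) + 2·(-1)·(2.5)·Cov(D_1,D_2)
= 1·0.64 + 6.25·0.08 + -5·-0.22 = 2.24
sd(-D_1 + 2.5D_2) = √2.24 ≈ 1.4967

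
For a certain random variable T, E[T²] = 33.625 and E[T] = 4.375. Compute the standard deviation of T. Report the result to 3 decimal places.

3.806

var(T) = 33.625 − (4.375)² = 14.484375
SD(T) = √14.484375 ≈ 3.806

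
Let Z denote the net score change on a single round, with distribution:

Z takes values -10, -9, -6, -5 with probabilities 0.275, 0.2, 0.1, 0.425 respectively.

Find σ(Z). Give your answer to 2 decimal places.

2.24

E[Z] = (-10)(0.275) + (-9)(0.2) + (-6)(0.1) + (-5)(0.425) = -7.275
E[Z²] = (-10)²(0.275) + (-9)²(0.2) + (-6)²(0.1) + (-5)²(0.425) = 57.925
Var(Z) = E[Z²] − (E[Z])² = 57.925 − (-7.275)² = 4.999375
σ(Z) = √4.999375 ≈ 2.24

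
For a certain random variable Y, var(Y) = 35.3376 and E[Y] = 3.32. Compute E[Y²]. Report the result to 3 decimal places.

E[Y²] = var(Y) + (E[Y])² = 35.3376 + (3.32)² = 46.36

46.360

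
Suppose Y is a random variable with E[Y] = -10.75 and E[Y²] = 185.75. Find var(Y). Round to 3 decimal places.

70.188

var(Y) = 185.75 − (-10.75)² = 70.1875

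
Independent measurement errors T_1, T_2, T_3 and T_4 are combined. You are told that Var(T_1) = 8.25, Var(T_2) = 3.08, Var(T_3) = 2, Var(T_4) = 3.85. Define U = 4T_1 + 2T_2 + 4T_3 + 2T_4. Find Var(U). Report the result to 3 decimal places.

191.720

By independence, Var(U) = (4)²Var(T_1) + (2)²Var(T_2) + (4)²Var(T_3) + (2)²Var(T_4)
= (4)²·8.25 + (2)²·3.08 + (4)²·2 + (2)²·3.85 = 191.72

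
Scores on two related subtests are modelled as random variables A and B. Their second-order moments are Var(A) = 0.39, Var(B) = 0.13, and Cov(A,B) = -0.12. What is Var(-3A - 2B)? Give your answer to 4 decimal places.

Var(-3A - 2B) = (-3)²·Var(A) + (-2)²·Var(B) + 2·(-3)·(-2)·Cov(A,B)
= 9·0.39 + 4·0.13 + 12·-0.12 = 2.59

2.5900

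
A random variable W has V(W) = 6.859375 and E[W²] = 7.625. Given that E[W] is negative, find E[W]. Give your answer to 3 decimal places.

(E[W])² = E[W²] − V(W) = 7.625 − 6.859375 = 0.765625
E[W] = −√0.765625 = -0.875

-0.875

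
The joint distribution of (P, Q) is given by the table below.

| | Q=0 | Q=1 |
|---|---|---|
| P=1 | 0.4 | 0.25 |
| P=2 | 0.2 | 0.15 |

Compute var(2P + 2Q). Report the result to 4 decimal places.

1.9500

E[P] = 1.35,  E[Q] = 0.4,  E[PQ] = 0.55
var(P) = 2.05 − (1.35)² = 0.2275;  var(Q) = 0.4 − (0.4)² = 0.24
cov(P,Q) = 0.55 − (1.35)(0.4) = 0.01
var(2P + 2Q) = (2)²·0.2275 + (2)²·0.24 + 2·(2)·(2)·0.01 = 1.95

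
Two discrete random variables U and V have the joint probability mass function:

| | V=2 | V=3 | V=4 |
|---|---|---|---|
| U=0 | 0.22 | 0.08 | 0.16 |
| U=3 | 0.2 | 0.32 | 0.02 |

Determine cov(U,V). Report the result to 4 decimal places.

E[U] = 1.62,  E[V] = 2.76
E[UV] = 4.32
cov(U,V) = E[UV] − E[U]E[V] = 4.32 − (1.62)(2.76) = -0.1512

-0.1512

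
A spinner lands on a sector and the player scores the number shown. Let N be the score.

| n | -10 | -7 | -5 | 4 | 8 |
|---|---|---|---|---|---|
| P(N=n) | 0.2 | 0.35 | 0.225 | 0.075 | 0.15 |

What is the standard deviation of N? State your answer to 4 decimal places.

E[N] = (-10)(0.2) + (-7)(0.35) + (-5)(0.225) + (4)(0.075) + (8)(0.15) = -4.075
E[N²] = (-10)²(0.2) + (-7)²(0.35) + (-5)²(0.225) + (4)²(0.075) + (8)²(0.15) = 53.575
V(N) = E[N²] − (E[N])² = 53.575 − (-4.075)² = 36.969375
σ(N) = √36.969375 ≈ 6.0802

6.0802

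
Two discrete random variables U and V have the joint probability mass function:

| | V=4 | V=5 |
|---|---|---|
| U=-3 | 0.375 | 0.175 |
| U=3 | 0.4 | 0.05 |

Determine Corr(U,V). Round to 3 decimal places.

-0.247

E[U] = -0.3,  E[V] = 4.225
E[UV] = -1.575
Cov(U,V) = E[UV] − E[U]E[V] = -1.575 − (-0.3)(4.225) = -0.3075
Var(U) = 8.91,  Var(V) = 0.174375
ρ = -0.3075 / √(8.91·0.174375) ≈ -0.247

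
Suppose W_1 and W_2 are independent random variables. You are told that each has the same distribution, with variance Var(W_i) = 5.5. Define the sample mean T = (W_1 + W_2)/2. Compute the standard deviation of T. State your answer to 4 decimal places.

1.6583

By independence, Var(T) = (0.5)²Var(W_1) + (0.5)²Var(W_2)
= (0.5)²·5.5 + (0.5)²·5.5 = 2.75
sd(T) = √2.75 ≈ 1.6583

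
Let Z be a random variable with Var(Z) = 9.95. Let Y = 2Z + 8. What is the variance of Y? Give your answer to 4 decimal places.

39.8000

Var(2Z + 8) = (2)²·Var(Z) = 4·9.95 = 39.8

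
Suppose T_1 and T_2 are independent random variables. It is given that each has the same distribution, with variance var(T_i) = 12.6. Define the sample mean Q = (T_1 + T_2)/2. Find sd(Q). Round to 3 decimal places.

By independence, var(Q) = (0.5)²var(T_1) + (0.5)²var(T_2)
= (0.5)²·12.6 + (0.5)²·12.6 = 6.3
sd(Q) = √6.3 ≈ 2.510

2.510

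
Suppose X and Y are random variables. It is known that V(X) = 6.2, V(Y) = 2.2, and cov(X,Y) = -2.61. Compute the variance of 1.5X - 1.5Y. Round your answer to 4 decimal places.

30.6450

V(1.5X - 1.5Y) = (1.5)²·V(X) + (-1.5)²·V(Y) + 2·(1.5)·(-1.5)·cov(X,Y)
= 2.25·6.2 + 2.25·2.2 + -4.5·-2.61 = 30.645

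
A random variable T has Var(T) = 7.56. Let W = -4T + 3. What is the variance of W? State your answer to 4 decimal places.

120.9600

Var(-4T + 3) = (-4)²·Var(T) = 16·7.56 = 120.96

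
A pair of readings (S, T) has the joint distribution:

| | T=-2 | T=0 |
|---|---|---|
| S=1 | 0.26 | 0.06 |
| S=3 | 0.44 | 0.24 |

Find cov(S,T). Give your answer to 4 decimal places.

E[S] = 2.36,  E[T] = -1.4
E[ST] = -3.16
cov(S,T) = E[ST] − E[S]E[T] = -3.16 − (2.36)(-1.4) = 0.144

0.1440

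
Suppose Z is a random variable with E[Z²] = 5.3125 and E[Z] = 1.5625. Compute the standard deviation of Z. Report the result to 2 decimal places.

1.69

Var(Z) = 5.3125 − (1.5625)² = 2.87109375
sd(Z) = √2.87109375 ≈ 1.69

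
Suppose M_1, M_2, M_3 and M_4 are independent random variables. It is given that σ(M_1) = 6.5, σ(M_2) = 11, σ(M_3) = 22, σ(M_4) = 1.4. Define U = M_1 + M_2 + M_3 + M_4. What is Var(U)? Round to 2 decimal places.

649.21

Var(M_1) = 42.25, Var(M_2) = 121, Var(M_3) = 484, Var(M_4) = 1.96
By independence, Var(U) = (1)²Var(M_1) + (1)²Var(M_2) + (1)²Var(M_3) + (1)²Var(M_4)
= (1)²·42.25 + (1)²·121 + (1)²·484 + (1)²·1.96 = 649.21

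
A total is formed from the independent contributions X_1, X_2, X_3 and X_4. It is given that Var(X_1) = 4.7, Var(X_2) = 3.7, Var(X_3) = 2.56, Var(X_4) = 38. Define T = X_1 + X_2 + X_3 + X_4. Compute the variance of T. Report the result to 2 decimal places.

48.96

By independence, Var(T) = (1)²Var(X_1) + (1)²Var(X_2) + (1)²Var(X_3) + (1)²Var(X_4)
= (1)²·4.7 + (1)²·3.7 + (1)²·2.56 + (1)²·38 = 48.96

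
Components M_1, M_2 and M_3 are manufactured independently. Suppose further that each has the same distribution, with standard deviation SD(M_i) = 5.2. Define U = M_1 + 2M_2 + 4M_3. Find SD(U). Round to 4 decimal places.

23.8294

Var(M_i) = (5.2)² = 27.04
By independence, Var(U) = (1)²Var(M_1) + (2)²Var(M_2) + (4)²Var(M_3)
= (1)²·27.04 + (2)²·27.04 + (4)²·27.04 = 567.84
SD(U) = √567.84 ≈ 23.8294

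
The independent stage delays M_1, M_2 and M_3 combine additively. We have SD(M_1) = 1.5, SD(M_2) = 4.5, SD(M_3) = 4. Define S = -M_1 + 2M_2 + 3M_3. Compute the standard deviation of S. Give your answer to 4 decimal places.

V(M_1) = 2.25, V(M_2) = 20.25, V(M_3) = 16
By independence, V(S) = (-1)²V(M_1) + (2)²V(M_2) + (3)²V(M_3)
= (-1)²·2.25 + (2)²·20.25 + (3)²·16 = 227.25
SD(S) = √227.25 ≈ 15.0748

15.0748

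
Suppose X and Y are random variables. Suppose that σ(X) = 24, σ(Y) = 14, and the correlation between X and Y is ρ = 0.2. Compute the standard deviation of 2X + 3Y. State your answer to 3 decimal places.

69.817

var(X) = (24)² = 576;  var(Y) = (14)² = 196
Cov(X,Y) = ρ·σ(X)·σ(Y) = 0.2·24·14 = 67.2
var(2X + 3Y) = (2)²·var(X) + (3)²·var(Y) + 2·(2)·(3)·Cov(X,Y)
= 4·576 + 9·196 + 12·67.2 = 4874.4
σ(2X + 3Y) = √4874.4 ≈ 69.817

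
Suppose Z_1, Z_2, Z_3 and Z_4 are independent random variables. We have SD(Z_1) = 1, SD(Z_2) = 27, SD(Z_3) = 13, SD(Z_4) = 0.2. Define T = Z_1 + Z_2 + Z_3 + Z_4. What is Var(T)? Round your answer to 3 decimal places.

899.040

Var(Z_1) = 1, Var(Z_2) = 729, Var(Z_3) = 169, Var(Z_4) = 0.04
By independence, Var(T) = (1)²Var(Z_1) + (1)²Var(Z_2) + (1)²Var(Z_3) + (1)²Var(Z_4)
= (1)²·1 + (1)²·729 + (1)²·169 + (1)²·0.04 = 899.04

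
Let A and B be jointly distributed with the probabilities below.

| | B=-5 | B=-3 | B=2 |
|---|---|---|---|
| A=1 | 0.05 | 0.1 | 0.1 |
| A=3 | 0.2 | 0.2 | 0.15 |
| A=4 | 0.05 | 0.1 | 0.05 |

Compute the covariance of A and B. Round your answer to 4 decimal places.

E[A] = 2.7,  E[B] = -2.1
E[AB] = -6.05
Cov(A,B) = E[AB] − E[A]E[B] = -6.05 − (2.7)(-2.1) = -0.38

-0.3800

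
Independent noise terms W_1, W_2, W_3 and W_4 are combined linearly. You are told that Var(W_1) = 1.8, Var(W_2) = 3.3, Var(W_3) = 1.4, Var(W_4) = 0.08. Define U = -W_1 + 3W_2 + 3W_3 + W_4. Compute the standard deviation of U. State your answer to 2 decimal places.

By independence, Var(U) = (-1)²Var(W_1) + (3)²Var(W_2) + (3)²Var(W_3) + (1)²Var(W_4)
= (-1)²·1.8 + (3)²·3.3 + (3)²·1.4 + (1)²·0.08 = 44.18
sd(U) = √44.18 ≈ 6.65

6.65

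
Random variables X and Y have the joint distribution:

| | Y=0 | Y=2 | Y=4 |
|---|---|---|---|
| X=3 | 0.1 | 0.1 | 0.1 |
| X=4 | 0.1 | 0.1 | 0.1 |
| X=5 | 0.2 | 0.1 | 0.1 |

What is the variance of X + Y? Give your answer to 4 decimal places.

3.0900

E[X] = 4.1,  E[Y] = 1.8,  E[XY] = 7.2
var(X) = 17.5 − (4.1)² = 0.69;  var(Y) = 6 − (1.8)² = 2.76
Cov(X,Y) = 7.2 − (4.1)(1.8) = -0.18
var(X + Y) = (1)²·0.69 + (1)²·2.76 + 2·(1)·(1)·-0.18 = 3.09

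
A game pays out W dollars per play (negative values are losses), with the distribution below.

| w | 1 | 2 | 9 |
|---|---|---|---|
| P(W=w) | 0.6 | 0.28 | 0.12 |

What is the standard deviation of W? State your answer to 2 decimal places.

2.53

E[W] = (1)(0.6) + (2)(0.28) + (9)(0.12) = 2.24
E[W²] = (1)²(0.6) + (2)²(0.28) + (9)²(0.12) = 11.44
Var(W) = E[W²] − (E[W])² = 11.44 − (2.24)² = 6.4224
SD(W) = √6.4224 ≈ 2.53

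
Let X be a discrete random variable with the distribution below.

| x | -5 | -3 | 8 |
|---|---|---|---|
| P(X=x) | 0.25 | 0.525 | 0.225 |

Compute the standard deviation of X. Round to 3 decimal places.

4.932

E[X] = (-5)(0.25) + (-3)(0.525) + (8)(0.225) = -1.025
E[X²] = (-5)²(0.25) + (-3)²(0.525) + (8)²(0.225) = 25.375
Var(X) = E[X²] − (E[X])² = 25.375 − (-1.025)² = 24.324375
SD(X) = √24.324375 ≈ 4.932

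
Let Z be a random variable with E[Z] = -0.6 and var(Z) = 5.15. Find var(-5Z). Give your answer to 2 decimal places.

128.75

var(-5Z) = (-5)²·var(Z) = 25·5.15 = 128.75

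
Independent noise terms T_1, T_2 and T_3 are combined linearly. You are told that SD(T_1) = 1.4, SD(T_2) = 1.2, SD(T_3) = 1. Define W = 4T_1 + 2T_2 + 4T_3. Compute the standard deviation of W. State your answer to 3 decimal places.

7.288

Var(T_1) = 1.96, Var(T_2) = 1.44, Var(T_3) = 1
By independence, Var(W) = (4)²Var(T_1) + (2)²Var(T_2) + (4)²Var(T_3)
= (4)²·1.96 + (2)²·1.44 + (4)²·1 = 53.12
SD(W) = √53.12 ≈ 7.288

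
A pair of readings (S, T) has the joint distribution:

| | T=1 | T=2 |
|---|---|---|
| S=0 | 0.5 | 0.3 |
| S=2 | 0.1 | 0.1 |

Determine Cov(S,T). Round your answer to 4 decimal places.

0.0400

E[S] = 0.4,  E[T] = 1.4
E[ST] = 0.6
Cov(S,T) = E[ST] − E[S]E[T] = 0.6 − (0.4)(1.4) = 0.04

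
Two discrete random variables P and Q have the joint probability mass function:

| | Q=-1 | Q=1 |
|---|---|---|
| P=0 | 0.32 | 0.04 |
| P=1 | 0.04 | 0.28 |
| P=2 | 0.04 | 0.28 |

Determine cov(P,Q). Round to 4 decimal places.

E[P] = 0.96,  E[Q] = 0.2
E[PQ] = 0.72
cov(P,Q) = E[PQ] − E[P]E[Q] = 0.72 − (0.96)(0.2) = 0.528

0.5280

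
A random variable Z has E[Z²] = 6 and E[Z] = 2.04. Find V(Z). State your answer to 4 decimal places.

V(Z) = 6 − (2.04)² = 1.8384

1.8384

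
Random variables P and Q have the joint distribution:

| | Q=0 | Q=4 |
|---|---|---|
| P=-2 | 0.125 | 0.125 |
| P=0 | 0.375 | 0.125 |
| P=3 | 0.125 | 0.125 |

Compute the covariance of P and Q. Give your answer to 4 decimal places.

0.1250

E[P] = 0.25,  E[Q] = 1.5
E[PQ] = 0.5
Cov(P,Q) = E[PQ] − E[P]E[Q] = 0.5 − (0.25)(1.5) = 0.125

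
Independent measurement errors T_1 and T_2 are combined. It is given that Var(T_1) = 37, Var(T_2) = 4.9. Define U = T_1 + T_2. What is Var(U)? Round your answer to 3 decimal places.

By independence, Var(U) = (1)²Var(T_1) + (1)²Var(T_2)
= (1)²·37 + (1)²·4.9 = 41.9

41.900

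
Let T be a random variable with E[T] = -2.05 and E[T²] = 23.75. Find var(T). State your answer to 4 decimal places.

19.5475

var(T) = 23.75 − (-2.05)² = 19.5475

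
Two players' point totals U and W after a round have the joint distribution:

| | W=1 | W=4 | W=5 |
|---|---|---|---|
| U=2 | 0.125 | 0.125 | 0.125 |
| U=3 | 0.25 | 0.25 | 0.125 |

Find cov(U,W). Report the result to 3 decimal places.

-0.078

E[U] = 2.625,  E[W] = 3.125
E[UW] = 8.125
cov(U,W) = E[UW] − E[U]E[W] = 8.125 − (2.625)(3.125) = -0.078125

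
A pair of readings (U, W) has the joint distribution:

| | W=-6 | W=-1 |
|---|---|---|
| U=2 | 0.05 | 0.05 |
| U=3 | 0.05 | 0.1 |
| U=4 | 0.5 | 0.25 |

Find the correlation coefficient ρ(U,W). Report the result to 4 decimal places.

-0.1873

E[U] = 3.65,  E[W] = -4
E[UW] = -14.9
cov(U,W) = E[UW] − E[U]E[W] = -14.9 − (3.65)(-4) = -0.3
var(U) = 0.4275,  var(W) = 6
ρ = -0.3 / √(0.4275·6) ≈ -0.1873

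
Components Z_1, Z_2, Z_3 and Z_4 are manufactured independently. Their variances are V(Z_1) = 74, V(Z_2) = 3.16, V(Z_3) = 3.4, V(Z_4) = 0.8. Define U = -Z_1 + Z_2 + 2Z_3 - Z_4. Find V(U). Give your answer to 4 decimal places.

By independence, V(U) = (-1)²V(Z_1) + (1)²V(Z_2) + (2)²V(Z_3) + (-1)²V(Z_4)
= (-1)²·74 + (1)²·3.16 + (2)²·3.4 + (-1)²·0.8 = 91.56

91.5600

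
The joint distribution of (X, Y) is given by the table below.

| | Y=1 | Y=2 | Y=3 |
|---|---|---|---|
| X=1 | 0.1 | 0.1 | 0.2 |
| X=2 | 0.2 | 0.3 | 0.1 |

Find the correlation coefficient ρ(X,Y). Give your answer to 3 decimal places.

-0.264

E[X] = 1.6,  E[Y] = 2
E[XY] = 3.1
Cov(X,Y) = E[XY] − E[X]E[Y] = 3.1 − (1.6)(2) = -0.1
V(X) = 0.24,  V(Y) = 0.6
ρ = -0.1 / √(0.24·0.6) ≈ -0.264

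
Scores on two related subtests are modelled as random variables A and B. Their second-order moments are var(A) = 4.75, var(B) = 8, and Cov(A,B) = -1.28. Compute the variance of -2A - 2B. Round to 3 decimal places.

var(-2A - 2B) = (-2)²·var(A) + (-2)²·var(B) + 2·(-2)·(-2)·Cov(A,B)
= 4·4.75 + 4·8 + 8·-1.28 = 40.76

40.760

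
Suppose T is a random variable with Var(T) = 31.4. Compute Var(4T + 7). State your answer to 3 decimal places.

502.400

Var(4T + 7) = (4)²·Var(T) = 16·31.4 = 502.4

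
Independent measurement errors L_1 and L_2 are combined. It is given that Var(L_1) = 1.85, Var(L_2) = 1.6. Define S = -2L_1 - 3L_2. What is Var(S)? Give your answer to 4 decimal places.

By independence, Var(S) = (-2)²Var(L_1) + (-3)²Var(L_2)
= (-2)²·1.85 + (-3)²·1.6 = 21.8

21.8000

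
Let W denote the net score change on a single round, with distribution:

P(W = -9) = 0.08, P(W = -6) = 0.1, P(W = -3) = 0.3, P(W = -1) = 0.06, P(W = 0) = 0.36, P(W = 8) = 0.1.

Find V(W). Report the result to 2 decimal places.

17.05

E[W] = (-9)(0.08) + (-6)(0.1) + (-3)(0.3) + (-1)(0.06) + (0)(0.36) + (8)(0.1) = -1.48
E[W²] = (-9)²(0.08) + (-6)²(0.1) + (-3)²(0.3) + (-1)²(0.06) + (0)²(0.36) + (8)²(0.1) = 19.24
V(W) = E[W²] − (E[W])² = 19.24 − (-1.48)² = 17.0496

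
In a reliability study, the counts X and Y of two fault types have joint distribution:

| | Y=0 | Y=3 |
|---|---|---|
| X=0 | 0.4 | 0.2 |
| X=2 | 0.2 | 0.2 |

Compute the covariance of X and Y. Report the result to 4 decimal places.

E[X] = 0.8,  E[Y] = 1.2
E[XY] = 1.2
cov(X,Y) = E[XY] − E[X]E[Y] = 1.2 − (0.8)(1.2) = 0.24

0.2400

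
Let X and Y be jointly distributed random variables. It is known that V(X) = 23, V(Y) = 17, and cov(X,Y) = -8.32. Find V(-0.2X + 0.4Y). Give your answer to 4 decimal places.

4.9712

V(-0.2X + 0.4Y) = (-0.2)²·V(X) + (0.4)²·V(Y) + 2·(-0.2)·(0.4)·cov(X,Y)
= 0.04·23 + 0.16·17 + -0.16·-8.32 = 4.9712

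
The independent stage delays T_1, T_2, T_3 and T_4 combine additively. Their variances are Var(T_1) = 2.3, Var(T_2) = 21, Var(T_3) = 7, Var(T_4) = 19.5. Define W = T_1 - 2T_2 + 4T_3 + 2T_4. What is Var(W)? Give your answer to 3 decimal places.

276.300

By independence, Var(W) = (1)²Var(T_1) + (-2)²Var(T_2) + (4)²Var(T_3) + (2)²Var(T_4)
= (1)²·2.3 + (-2)²·21 + (4)²·7 + (2)²·19.5 = 276.3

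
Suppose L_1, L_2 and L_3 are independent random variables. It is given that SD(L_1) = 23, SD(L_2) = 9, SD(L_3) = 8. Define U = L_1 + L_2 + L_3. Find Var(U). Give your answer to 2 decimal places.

674.00

Var(L_1) = 529, Var(L_2) = 81, Var(L_3) = 64
By independence, Var(U) = (1)²Var(L_1) + (1)²Var(L_2) + (1)²Var(L_3)
= (1)²·529 + (1)²·81 + (1)²·64 = 674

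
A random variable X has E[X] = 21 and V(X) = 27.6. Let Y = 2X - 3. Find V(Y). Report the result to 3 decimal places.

V(2X - 3) = (2)²·V(X) = 4·27.6 = 110.4

110.400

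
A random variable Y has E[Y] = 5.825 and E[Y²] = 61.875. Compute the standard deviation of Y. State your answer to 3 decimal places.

5.286

Var(Y) = 61.875 − (5.825)² = 27.944375
SD(Y) = √27.944375 ≈ 5.286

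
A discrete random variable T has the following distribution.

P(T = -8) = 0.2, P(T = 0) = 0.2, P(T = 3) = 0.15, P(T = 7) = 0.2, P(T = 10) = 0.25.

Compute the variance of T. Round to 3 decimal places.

E[T] = (-8)(0.2) + (0)(0.2) + (3)(0.15) + (7)(0.2) + (10)(0.25) = 2.75
E[T²] = (-8)²(0.2) + (0)²(0.2) + (3)²(0.15) + (7)²(0.2) + (10)²(0.25) = 48.95
V(T) = E[T²] − (E[T])² = 48.95 − (2.75)² = 41.3875

41.388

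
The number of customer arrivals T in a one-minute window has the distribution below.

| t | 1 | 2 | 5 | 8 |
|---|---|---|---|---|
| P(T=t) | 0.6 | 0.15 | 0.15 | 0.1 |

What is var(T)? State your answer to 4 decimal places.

5.3475

E[T] = (1)(0.6) + (2)(0.15) + (5)(0.15) + (8)(0.1) = 2.45
E[T²] = (1)²(0.6) + (2)²(0.15) + (5)²(0.15) + (8)²(0.1) = 11.35
var(T) = E[T²] − (E[T])² = 11.35 − (2.45)² = 5.3475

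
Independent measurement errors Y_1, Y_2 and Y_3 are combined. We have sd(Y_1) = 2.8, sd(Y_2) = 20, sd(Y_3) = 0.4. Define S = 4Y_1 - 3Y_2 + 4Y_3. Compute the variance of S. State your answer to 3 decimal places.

3728.000

var(Y_1) = 7.84, var(Y_2) = 400, var(Y_3) = 0.16
By independence, var(S) = (4)²var(Y_1) + (-3)²var(Y_2) + (4)²var(Y_3)
= (4)²·7.84 + (-3)²·400 + (4)²·0.16 = 3728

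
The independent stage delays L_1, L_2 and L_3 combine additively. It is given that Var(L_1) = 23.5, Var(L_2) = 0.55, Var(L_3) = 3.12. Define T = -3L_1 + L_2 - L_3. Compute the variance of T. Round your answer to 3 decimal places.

By independence, Var(T) = (-3)²Var(L_1) + (1)²Var(L_2) + (-1)²Var(L_3)
= (-3)²·23.5 + (1)²·0.55 + (-1)²·3.12 = 215.17

215.170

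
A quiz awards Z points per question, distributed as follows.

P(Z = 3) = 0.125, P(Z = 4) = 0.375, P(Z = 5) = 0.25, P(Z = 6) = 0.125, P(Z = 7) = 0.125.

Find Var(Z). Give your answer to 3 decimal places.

1.438

E[Z] = (3)(0.125) + (4)(0.375) + (5)(0.25) + (6)(0.125) + (7)(0.125) = 4.75
E[Z²] = (3)²(0.125) + (4)²(0.375) + (5)²(0.25) + (6)²(0.125) + (7)²(0.125) = 24
Var(Z) = E[Z²] − (E[Z])² = 24 − (4.75)² = 1.4375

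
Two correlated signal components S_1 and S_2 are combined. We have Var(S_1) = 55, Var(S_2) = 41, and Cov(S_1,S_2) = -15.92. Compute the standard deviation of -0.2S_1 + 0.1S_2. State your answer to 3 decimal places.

1.802

Var(-0.2S_1 + 0.1S_2) = (-0.2)²·Var(S_1) + (0.1)²·Var(S_2) + 2·(-0.2)·(0.1)·Cov(S_1,S_2)
= 0.04·55 + 0.01·41 + -0.04·-15.92 = 3.2468
SD(-0.2S_1 + 0.1S_2) = √3.2468 ≈ 1.802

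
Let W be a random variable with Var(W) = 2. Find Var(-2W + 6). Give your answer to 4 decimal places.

Var(-2W + 6) = (-2)²·Var(W) = 4·2 = 8

8.0000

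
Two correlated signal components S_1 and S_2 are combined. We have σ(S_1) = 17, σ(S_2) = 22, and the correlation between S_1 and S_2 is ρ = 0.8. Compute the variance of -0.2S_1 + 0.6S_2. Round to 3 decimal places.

Var(S_1) = (17)² = 289;  Var(S_2) = (22)² = 484
Cov(S_1,S_2) = ρ·σ(S_1)·σ(S_2) = 0.8·17·22 = 299.2
Var(-0.2S_1 + 0.6S_2) = (-0.2)²·Var(S_1) + (0.6)²·Var(S_2) + 2·(-0.2)·(0.6)·Cov(S_1,S_2)
= 0.04·289 + 0.36·484 + -0.24·299.2 = 113.992

113.992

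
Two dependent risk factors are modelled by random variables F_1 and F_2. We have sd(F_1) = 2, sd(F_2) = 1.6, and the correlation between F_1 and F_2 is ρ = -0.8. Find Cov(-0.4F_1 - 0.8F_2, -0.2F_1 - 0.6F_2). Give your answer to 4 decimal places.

0.5248

Var(F_1) = (2)² = 4;  Var(F_2) = (1.6)² = 2.56
Cov(F_1,F_2) = ρ·sd(F_1)·sd(F_2) = -0.8·2·1.6 = -2.56
Cov(-0.4F_1 - 0.8F_2, -0.2F_1 - 0.6F_2) = (-0.4)(-0.2)Var(F_1) + (-0.8)(-0.6)Var(F_2) + [(-0.4)(-0.6) + (-0.8)(-0.2)]Cov(F_1,F_2)
= 0.08·4 + 0.48·2.56 + 0.4·-2.56 = 0.5248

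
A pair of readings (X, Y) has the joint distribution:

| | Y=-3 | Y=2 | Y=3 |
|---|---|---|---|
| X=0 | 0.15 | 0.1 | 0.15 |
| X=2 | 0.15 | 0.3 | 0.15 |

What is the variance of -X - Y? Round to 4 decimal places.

E[X] = 1.2,  E[Y] = 0.8,  E[XY] = 1.2
var(X) = 2.4 − (1.2)² = 0.96;  var(Y) = 7 − (0.8)² = 6.36
Cov(X,Y) = 1.2 − (1.2)(0.8) = 0.24
var(-X - Y) = (-1)²·0.96 + (-1)²·6.36 + 2·(-1)·(-1)·0.24 = 7.8

7.8000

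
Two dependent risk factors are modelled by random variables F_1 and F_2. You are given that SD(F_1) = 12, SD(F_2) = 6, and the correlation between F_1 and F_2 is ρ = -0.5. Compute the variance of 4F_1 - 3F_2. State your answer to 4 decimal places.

3492.0000

Var(F_1) = (12)² = 144;  Var(F_2) = (6)² = 36
cov(F_1,F_2) = ρ·SD(F_1)·SD(F_2) = -0.5·12·6 = -36
Var(4F_1 - 3F_2) = (4)²·Var(F_1) + (-3)²·Var(F_2) + 2·(4)·(-3)·cov(F_1,F_2)
= 16·144 + 9·36 + -24·-36 = 3492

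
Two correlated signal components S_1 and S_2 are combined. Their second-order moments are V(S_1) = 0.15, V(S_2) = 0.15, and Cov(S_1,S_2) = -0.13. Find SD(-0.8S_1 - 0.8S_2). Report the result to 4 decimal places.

0.1600

V(-0.8S_1 - 0.8S_2) = (-0.8)²·V(S_1) + (-0.8)²·V(S_2) + 2·(-0.8)·(-0.8)·Cov(S_1,S_2)
= 0.64·0.15 + 0.64·0.15 + 1.28·-0.13 = 0.0256
SD(-0.8S_1 - 0.8S_2) = √0.0256 ≈ 0.1600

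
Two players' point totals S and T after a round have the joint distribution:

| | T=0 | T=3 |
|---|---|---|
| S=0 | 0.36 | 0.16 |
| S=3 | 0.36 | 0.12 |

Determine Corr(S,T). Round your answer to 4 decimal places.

E[S] = 1.44,  E[T] = 0.84
E[ST] = 1.08
Cov(S,T) = E[ST] − E[S]E[T] = 1.08 − (1.44)(0.84) = -0.1296
Var(S) = 2.2464,  Var(T) = 1.8144
ρ = -0.1296 / √(2.2464·1.8144) ≈ -0.0642

-0.0642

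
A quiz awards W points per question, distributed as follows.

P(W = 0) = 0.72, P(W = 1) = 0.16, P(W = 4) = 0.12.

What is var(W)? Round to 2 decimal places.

E[W] = (0)(0.72) + (1)(0.16) + (4)(0.12) = 0.64
E[W²] = (0)²(0.72) + (1)²(0.16) + (4)²(0.12) = 2.08
var(W) = E[W²] − (E[W])² = 2.08 − (0.64)² = 1.6704

1.67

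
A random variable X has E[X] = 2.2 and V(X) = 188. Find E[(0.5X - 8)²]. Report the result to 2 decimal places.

E[0.5X - 8] = 0.5·2.2 − 8 = -6.9
V(0.5X - 8) = (0.5)²·188 = 47
E[(0.5X - 8)²] = V((0.5X - 8)) + (E[(0.5X - 8)])² = 47 + (-6.9)² = 94.61

94.61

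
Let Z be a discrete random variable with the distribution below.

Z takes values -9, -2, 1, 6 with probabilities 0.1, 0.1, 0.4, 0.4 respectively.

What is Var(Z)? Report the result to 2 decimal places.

E[Z] = (-9)(0.1) + (-2)(0.1) + (1)(0.4) + (6)(0.4) = 1.7
E[Z²] = (-9)²(0.1) + (-2)²(0.1) + (1)²(0.4) + (6)²(0.4) = 23.3
Var(Z) = E[Z²] − (E[Z])² = 23.3 − (1.7)² = 20.41

20.41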